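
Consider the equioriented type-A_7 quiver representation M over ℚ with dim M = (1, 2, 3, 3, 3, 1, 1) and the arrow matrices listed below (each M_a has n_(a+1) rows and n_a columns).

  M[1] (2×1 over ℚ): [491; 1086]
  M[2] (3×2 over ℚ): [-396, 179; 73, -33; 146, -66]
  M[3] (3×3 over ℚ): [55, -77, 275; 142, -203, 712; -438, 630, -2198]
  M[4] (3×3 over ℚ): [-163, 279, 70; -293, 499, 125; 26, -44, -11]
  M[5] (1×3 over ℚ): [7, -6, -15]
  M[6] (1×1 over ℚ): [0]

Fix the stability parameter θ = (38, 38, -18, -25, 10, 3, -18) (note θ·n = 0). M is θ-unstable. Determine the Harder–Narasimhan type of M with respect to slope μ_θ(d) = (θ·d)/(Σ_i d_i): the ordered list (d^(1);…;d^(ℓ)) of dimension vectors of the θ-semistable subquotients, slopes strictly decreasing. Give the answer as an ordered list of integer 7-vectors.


Barcode: M ≅ I[1,6], I[2,4], I[3,3], I[4,5], I[5,5], I[7,7]. HN layers by μ_θ (5 steps, strictly decreasing):
  μ^(1)=10; μ^(2)=23/3; μ^(3)=-5/3; μ^(4)=-18; μ^(5)=-25

((0, 0, 0, 0, 2, 0, 0); (1, 1, 1, 1, 1, 1, 0); (0, 1, 1, 1, 0, 0, 0); (0, 0, 1, 0, 0, 0, 1); (0, 0, 0, 1, 0, 0, 0))


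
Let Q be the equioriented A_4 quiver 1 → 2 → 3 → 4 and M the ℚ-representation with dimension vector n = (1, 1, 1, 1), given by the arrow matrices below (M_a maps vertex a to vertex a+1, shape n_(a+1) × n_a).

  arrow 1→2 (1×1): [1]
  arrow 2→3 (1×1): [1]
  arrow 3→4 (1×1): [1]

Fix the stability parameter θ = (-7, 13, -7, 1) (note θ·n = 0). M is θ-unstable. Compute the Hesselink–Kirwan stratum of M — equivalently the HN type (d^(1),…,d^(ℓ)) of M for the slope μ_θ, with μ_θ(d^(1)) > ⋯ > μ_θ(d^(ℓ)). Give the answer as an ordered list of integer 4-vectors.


Barcode: M ≅ I[1,4]. HN layers by μ_θ (2 steps, strictly decreasing):
  μ^(1)=7/3; μ^(2)=-7

((0, 1, 1, 1); (1, 0, 0, 0))


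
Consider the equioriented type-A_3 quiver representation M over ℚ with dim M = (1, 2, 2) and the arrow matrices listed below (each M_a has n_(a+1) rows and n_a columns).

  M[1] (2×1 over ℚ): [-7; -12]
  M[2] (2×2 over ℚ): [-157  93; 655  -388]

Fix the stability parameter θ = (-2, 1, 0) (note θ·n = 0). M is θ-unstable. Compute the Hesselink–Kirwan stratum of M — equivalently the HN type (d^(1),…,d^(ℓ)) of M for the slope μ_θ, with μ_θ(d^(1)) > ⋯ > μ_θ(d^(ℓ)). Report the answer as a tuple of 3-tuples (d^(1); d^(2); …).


Via rank(M_{q-1}∘⋯∘M_p): M ≅ I[1,3], I[2,3].
μ_θ-semistable layers: μ^(1)=1/2; μ^(2)=-2

((0, 2, 2); (1, 0, 0))


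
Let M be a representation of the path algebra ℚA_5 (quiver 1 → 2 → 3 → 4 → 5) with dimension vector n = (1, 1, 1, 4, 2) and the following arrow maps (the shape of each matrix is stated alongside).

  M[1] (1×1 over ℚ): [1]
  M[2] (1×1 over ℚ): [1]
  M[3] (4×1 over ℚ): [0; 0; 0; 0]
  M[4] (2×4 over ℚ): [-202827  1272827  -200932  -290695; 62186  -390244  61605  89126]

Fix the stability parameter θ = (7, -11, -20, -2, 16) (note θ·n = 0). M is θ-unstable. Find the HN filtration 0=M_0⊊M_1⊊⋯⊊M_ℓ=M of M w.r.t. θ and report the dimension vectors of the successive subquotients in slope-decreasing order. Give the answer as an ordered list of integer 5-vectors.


Interval decomposition of M: I[1,3], I[4,4]^2, I[4,5]^2.
HN type (ℓ=3): μ^(1)=16; μ^(2)=-2; μ^(3)=-8

((0, 0, 0, 0, 2); (0, 0, 0, 4, 0); (1, 1, 1, 0, 0))


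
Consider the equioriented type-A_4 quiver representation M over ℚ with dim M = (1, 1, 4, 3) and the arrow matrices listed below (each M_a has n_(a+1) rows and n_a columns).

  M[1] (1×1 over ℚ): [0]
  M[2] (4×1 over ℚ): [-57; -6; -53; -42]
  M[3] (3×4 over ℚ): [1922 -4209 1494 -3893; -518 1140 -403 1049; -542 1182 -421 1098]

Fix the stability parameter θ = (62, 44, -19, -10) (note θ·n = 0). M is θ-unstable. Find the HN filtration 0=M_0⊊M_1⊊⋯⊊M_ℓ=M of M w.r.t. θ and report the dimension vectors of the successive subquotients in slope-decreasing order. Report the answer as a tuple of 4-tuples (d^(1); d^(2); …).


Via rank(M_{q-1}∘⋯∘M_p): M ≅ I[1,1], I[2,4], I[3,3], I[3,4]^2.
μ_θ-semistable layers: μ^(1)=62; μ^(2)=5; μ^(3)=-10; μ^(4)=-19

((1, 0, 0, 0); (0, 1, 1, 1); (0, 0, 0, 2); (0, 0, 3, 0))


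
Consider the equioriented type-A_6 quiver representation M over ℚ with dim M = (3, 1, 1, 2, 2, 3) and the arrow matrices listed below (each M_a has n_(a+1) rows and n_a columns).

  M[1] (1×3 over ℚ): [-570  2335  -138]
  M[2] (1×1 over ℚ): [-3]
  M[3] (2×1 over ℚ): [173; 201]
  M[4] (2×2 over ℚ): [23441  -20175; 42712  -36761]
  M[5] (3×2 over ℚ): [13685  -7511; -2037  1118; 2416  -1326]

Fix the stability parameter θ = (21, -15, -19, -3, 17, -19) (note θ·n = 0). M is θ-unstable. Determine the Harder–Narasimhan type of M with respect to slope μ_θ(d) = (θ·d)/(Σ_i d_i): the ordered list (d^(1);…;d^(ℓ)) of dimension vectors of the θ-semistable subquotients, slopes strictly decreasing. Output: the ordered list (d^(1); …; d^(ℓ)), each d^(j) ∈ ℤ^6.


Barcode: M ≅ I[1,1]^2, I[1,6], I[4,6], I[6,6]. HN layers by μ_θ (5 steps, strictly decreasing):
  μ^(1)=21; μ^(2)=-1; μ^(3)=-3; μ^(4)=-13/3; μ^(5)=-19

((2, 0, 0, 0, 0, 0); (0, 0, 0, 0, 2, 2); (0, 0, 0, 2, 0, 0); (1, 1, 1, 0, 0, 0); (0, 0, 0, 0, 0, 1))


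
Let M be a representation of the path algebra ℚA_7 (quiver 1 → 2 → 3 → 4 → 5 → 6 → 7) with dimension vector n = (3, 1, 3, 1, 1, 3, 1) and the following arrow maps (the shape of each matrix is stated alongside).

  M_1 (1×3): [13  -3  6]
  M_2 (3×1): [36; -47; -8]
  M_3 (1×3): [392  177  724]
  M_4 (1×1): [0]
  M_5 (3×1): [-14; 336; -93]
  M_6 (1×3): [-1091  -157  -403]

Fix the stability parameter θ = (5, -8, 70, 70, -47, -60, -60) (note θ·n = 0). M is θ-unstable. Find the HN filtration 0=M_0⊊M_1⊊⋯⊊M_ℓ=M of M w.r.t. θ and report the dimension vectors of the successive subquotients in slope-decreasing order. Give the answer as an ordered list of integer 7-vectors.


Interval decomposition of M: I[1,1]^2, I[1,4], I[3,3]^2, I[5,7], I[6,6]^2.
HN type (ℓ=5): μ^(1)=70; μ^(2)=5; μ^(3)=-3/2; μ^(4)=-167/3; μ^(5)=-60

((0, 0, 3, 1, 0, 0, 0); (2, 0, 0, 0, 0, 0, 0); (1, 1, 0, 0, 0, 0, 0); (0, 0, 0, 0, 1, 1, 1); (0, 0, 0, 0, 0, 2, 0))


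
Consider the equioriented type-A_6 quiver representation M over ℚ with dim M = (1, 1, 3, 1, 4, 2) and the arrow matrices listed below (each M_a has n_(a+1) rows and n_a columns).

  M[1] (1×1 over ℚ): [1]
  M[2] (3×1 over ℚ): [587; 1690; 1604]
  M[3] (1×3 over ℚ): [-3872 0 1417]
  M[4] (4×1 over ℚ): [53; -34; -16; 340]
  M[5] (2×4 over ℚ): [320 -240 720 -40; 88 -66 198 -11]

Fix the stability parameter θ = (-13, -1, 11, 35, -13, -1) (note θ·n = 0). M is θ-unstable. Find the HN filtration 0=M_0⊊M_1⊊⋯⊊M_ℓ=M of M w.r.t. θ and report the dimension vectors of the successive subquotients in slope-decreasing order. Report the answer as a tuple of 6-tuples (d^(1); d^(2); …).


Barcode: M ≅ I[1,5], I[3,3]^2, I[5,5]^2, I[5,6], I[6,6]. HN layers by μ_θ (3 steps, strictly decreasing):
  μ^(1)=11; μ^(2)=-1; μ^(3)=-13

((0, 0, 3, 1, 1, 0); (0, 1, 0, 0, 0, 2); (1, 0, 0, 0, 3, 0))


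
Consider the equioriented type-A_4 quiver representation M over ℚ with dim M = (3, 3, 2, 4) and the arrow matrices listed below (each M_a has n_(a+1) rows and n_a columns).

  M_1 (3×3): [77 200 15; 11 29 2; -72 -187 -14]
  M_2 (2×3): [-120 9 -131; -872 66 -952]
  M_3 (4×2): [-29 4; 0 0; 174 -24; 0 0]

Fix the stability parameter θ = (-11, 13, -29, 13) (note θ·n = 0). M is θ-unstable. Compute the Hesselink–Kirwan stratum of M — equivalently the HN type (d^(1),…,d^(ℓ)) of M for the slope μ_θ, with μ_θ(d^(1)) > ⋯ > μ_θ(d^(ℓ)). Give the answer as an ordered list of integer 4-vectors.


Via rank(M_{q-1}∘⋯∘M_p): M ≅ I[1,2], I[1,3], I[1,4], I[4,4]^3.
μ_θ-semistable layers: μ^(1)=13; μ^(2)=-8; μ^(3)=-11

((0, 1, 0, 4); (0, 2, 2, 0); (3, 0, 0, 0))


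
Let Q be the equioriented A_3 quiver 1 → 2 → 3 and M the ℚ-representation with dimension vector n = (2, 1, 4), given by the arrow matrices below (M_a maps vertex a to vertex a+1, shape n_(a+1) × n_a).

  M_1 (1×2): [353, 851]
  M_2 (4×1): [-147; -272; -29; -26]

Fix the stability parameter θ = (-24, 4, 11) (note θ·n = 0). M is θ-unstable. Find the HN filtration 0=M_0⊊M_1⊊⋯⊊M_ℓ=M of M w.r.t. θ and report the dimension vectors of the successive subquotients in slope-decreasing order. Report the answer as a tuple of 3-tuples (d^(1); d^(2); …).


Interval decomposition of M: I[1,1], I[1,3], I[3,3]^3.
HN type (ℓ=3): μ^(1)=11; μ^(2)=4; μ^(3)=-24

((0, 0, 4); (0, 1, 0); (2, 0, 0))


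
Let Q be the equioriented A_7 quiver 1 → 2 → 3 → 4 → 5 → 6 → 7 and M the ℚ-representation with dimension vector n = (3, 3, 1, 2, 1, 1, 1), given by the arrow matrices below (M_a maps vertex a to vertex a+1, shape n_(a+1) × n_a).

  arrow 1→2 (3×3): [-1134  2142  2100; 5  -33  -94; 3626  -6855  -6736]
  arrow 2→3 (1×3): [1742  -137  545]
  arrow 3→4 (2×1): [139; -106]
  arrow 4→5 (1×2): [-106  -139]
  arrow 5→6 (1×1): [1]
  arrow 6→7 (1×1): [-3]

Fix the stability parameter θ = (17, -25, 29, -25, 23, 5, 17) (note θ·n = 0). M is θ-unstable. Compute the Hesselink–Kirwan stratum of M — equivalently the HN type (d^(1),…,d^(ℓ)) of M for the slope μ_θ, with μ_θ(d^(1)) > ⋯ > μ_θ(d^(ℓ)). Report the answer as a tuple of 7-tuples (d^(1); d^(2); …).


Barcode: M ≅ I[1,1], I[1,2], I[1,4], I[2,2], I[4,7]. HN layers by μ_θ (5 steps, strictly decreasing):
  μ^(1)=17; μ^(2)=14; μ^(3)=2; μ^(4)=-4; μ^(5)=-25

((1, 0, 0, 0, 0, 0, 1); (0, 0, 0, 0, 1, 1, 0); (0, 0, 1, 1, 0, 0, 0); (2, 2, 0, 0, 0, 0, 0); (0, 1, 0, 1, 0, 0, 0))


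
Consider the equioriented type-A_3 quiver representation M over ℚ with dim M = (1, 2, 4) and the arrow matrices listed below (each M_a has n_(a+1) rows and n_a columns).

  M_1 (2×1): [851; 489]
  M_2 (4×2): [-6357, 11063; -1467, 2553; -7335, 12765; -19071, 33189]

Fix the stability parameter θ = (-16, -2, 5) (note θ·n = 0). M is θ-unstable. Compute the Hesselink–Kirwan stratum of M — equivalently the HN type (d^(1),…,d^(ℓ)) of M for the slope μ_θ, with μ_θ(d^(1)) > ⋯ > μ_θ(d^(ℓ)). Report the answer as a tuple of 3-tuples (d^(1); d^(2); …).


Via rank(M_{q-1}∘⋯∘M_p): M ≅ I[1,2], I[2,3], I[3,3]^3.
μ_θ-semistable layers: μ^(1)=5; μ^(2)=-2; μ^(3)=-16

((0, 0, 4); (0, 2, 0); (1, 0, 0))


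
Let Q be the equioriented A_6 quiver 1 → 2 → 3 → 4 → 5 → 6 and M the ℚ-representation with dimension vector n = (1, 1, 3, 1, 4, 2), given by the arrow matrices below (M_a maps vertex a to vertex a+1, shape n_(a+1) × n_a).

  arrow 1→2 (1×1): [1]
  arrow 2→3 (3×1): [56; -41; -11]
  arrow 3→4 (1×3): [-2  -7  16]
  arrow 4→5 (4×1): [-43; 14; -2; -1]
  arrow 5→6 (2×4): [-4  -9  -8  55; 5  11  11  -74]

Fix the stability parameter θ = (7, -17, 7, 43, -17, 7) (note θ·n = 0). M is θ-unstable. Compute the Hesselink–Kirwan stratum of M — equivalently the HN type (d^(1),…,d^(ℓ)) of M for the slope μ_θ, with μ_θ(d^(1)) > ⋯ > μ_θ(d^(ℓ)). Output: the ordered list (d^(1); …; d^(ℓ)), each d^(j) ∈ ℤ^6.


Interval decomposition of M: I[1,6], I[3,3]^2, I[5,5]^2, I[5,6].
HN type (ℓ=4): μ^(1)=11; μ^(2)=7; μ^(3)=-5; μ^(4)=-17

((0, 0, 0, 1, 1, 1); (0, 0, 3, 0, 0, 1); (1, 1, 0, 0, 0, 0); (0, 0, 0, 0, 3, 0))


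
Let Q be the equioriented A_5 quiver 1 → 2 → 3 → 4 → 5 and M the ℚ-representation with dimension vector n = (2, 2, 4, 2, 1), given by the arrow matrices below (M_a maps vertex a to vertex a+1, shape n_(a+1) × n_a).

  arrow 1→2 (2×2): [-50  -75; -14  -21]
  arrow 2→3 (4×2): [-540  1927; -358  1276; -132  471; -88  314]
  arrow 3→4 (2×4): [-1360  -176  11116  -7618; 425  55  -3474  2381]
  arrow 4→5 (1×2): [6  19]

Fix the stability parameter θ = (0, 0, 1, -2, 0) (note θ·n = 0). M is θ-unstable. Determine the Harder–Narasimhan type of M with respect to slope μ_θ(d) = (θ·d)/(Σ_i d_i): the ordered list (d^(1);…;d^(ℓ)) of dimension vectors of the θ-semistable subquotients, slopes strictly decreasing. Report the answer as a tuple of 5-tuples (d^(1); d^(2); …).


Barcode: M ≅ I[1,1], I[1,5], I[2,3], I[3,3], I[3,4]. HN layers by μ_θ (4 steps, strictly decreasing):
  μ^(1)=1; μ^(2)=0; μ^(3)=-1/4; μ^(4)=-1/2

((0, 0, 2, 0, 0); (1, 1, 0, 0, 1); (1, 1, 1, 1, 0); (0, 0, 1, 1, 0))


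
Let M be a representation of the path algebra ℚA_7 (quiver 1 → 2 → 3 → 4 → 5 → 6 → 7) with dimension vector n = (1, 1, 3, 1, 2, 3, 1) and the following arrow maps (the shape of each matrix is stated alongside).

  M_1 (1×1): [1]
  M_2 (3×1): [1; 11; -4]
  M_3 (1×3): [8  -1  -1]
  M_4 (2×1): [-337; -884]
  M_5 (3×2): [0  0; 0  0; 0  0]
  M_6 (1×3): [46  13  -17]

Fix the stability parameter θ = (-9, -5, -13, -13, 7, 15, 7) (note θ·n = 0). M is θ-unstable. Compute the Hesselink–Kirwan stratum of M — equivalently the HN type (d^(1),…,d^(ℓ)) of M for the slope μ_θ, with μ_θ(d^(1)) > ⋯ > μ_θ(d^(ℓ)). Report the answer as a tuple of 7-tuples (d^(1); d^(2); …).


Interval decomposition of M: I[1,5], I[3,3]^2, I[5,5], I[6,6]^2, I[6,7].
HN type (ℓ=5): μ^(1)=15; μ^(2)=11; μ^(3)=7; μ^(4)=-10; μ^(5)=-13

((0, 0, 0, 0, 0, 2, 0); (0, 0, 0, 0, 0, 1, 1); (0, 0, 0, 0, 2, 0, 0); (1, 1, 1, 1, 0, 0, 0); (0, 0, 2, 0, 0, 0, 0))


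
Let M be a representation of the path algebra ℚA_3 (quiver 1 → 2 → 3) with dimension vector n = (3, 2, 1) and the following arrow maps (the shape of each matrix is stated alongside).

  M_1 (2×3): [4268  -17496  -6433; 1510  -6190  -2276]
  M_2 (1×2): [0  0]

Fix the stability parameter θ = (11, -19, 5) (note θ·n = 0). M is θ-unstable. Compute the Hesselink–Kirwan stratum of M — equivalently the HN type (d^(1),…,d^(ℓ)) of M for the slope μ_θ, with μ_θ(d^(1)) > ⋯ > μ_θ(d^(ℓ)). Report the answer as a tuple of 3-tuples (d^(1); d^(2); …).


Barcode: M ≅ I[1,1], I[1,2]^2, I[3,3]. HN layers by μ_θ (3 steps, strictly decreasing):
  μ^(1)=11; μ^(2)=5; μ^(3)=-4

((1, 0, 0); (0, 0, 1); (2, 2, 0))


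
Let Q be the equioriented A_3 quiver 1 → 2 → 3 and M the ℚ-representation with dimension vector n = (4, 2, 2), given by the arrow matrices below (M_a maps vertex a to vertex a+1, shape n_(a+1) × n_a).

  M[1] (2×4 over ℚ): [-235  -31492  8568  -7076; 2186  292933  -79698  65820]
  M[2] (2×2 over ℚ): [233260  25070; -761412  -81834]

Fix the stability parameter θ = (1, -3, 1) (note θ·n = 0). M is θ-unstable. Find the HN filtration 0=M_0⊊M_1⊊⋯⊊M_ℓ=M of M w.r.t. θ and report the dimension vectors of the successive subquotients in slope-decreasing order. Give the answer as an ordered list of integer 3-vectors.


Interval decomposition of M: I[1,1]^2, I[1,2], I[1,3], I[3,3].
HN type (ℓ=2): μ^(1)=1; μ^(2)=-1

((2, 0, 2); (2, 2, 0))


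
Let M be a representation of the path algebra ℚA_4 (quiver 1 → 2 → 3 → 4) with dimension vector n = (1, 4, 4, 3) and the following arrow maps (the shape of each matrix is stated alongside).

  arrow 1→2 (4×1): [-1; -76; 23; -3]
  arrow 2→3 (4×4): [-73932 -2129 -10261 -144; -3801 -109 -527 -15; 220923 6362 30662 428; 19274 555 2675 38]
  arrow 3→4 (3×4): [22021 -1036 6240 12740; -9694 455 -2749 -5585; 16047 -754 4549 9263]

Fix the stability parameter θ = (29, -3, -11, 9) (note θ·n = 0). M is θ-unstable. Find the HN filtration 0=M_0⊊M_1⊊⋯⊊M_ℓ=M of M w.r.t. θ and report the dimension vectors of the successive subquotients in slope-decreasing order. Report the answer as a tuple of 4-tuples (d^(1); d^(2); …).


Via rank(M_{q-1}∘⋯∘M_p): M ≅ I[1,4], I[2,2], I[2,4]^2, I[3,3].
μ_θ-semistable layers: μ^(1)=9; μ^(2)=5; μ^(3)=-3; μ^(4)=-7; μ^(5)=-11

((0, 0, 0, 3); (1, 1, 1, 0); (0, 1, 0, 0); (0, 2, 2, 0); (0, 0, 1, 0))


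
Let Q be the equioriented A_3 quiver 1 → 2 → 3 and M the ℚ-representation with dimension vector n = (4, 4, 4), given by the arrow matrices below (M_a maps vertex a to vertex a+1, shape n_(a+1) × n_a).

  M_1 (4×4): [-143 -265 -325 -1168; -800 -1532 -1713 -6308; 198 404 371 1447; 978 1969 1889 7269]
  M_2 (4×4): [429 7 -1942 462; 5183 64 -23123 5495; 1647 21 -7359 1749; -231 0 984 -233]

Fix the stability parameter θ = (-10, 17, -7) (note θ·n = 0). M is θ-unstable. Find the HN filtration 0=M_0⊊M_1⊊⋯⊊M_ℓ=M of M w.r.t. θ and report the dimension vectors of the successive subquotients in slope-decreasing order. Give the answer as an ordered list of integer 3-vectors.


Via rank(M_{q-1}∘⋯∘M_p): M ≅ I[1,3]^4.
μ_θ-semistable layers: μ^(1)=5; μ^(2)=-10

((0, 4, 4); (4, 0, 0))


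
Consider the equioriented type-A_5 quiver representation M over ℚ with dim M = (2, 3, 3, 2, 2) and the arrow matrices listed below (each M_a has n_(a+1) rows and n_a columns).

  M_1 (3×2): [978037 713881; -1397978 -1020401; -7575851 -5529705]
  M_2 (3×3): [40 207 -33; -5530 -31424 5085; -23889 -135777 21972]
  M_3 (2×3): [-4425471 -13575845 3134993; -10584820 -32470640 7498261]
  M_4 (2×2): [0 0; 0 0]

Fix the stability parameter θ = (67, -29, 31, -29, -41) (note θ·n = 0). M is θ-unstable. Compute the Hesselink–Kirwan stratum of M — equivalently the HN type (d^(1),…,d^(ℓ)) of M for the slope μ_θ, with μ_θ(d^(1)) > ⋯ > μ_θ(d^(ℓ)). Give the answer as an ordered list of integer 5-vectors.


Via rank(M_{q-1}∘⋯∘M_p): M ≅ I[1,4]^2, I[2,3], I[5,5]^2.
μ_θ-semistable layers: μ^(1)=31; μ^(2)=10; μ^(3)=-29; μ^(4)=-41

((0, 0, 1, 0, 0); (2, 2, 2, 2, 0); (0, 1, 0, 0, 0); (0, 0, 0, 0, 2))


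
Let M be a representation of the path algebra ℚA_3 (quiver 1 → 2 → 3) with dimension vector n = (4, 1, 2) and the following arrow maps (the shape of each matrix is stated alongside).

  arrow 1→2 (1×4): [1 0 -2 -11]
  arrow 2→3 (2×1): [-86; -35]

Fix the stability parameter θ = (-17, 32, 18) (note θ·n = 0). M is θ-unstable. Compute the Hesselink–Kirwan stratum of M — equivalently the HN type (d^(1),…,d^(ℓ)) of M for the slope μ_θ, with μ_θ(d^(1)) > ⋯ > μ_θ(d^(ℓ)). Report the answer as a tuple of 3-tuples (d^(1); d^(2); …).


Interval decomposition of M: I[1,1]^3, I[1,3], I[3,3].
HN type (ℓ=3): μ^(1)=25; μ^(2)=18; μ^(3)=-17

((0, 1, 1); (0, 0, 1); (4, 0, 0))


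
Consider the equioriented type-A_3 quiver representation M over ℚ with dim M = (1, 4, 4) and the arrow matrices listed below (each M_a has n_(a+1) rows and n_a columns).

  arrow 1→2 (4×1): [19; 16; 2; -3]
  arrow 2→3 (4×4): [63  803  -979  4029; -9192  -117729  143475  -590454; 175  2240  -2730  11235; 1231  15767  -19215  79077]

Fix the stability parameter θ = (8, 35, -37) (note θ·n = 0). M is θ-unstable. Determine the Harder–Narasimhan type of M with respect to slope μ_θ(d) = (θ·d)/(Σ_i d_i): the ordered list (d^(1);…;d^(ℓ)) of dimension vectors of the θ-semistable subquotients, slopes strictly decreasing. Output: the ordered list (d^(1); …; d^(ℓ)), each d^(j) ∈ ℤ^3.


Via rank(M_{q-1}∘⋯∘M_p): M ≅ I[1,2], I[2,2], I[2,3]^2, I[3,3]^2.
μ_θ-semistable layers: μ^(1)=35; μ^(2)=8; μ^(3)=-1; μ^(4)=-37

((0, 2, 0); (1, 0, 0); (0, 2, 2); (0, 0, 2))


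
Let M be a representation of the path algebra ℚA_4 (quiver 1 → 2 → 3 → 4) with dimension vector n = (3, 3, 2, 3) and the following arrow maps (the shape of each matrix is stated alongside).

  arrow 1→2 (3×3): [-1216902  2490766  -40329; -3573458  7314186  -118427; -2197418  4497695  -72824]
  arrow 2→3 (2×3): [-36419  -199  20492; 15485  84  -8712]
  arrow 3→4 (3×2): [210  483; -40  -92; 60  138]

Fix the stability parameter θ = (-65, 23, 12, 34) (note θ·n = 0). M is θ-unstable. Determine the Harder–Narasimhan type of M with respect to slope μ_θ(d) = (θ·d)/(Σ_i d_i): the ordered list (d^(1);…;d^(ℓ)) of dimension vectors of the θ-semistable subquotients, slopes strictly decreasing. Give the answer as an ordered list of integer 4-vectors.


Barcode: M ≅ I[1,1], I[1,3], I[1,4], I[2,2], I[4,4]^2. HN layers by μ_θ (4 steps, strictly decreasing):
  μ^(1)=34; μ^(2)=23; μ^(3)=35/2; μ^(4)=-65

((0, 0, 0, 3); (0, 1, 0, 0); (0, 2, 2, 0); (3, 0, 0, 0))


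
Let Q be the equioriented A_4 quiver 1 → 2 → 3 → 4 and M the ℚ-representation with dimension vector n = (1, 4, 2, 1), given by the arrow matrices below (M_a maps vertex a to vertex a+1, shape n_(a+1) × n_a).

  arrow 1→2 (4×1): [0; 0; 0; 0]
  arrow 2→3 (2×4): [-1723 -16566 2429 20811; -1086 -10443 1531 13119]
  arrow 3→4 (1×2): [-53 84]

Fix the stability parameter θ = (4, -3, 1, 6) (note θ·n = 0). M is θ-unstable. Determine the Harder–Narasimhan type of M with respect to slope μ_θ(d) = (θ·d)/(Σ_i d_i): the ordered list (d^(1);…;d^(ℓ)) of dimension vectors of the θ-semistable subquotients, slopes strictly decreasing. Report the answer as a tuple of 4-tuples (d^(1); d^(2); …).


Interval decomposition of M: I[1,1], I[2,2]^2, I[2,3], I[2,4].
HN type (ℓ=4): μ^(1)=6; μ^(2)=4; μ^(3)=1; μ^(4)=-3

((0, 0, 0, 1); (1, 0, 0, 0); (0, 0, 2, 0); (0, 4, 0, 0))


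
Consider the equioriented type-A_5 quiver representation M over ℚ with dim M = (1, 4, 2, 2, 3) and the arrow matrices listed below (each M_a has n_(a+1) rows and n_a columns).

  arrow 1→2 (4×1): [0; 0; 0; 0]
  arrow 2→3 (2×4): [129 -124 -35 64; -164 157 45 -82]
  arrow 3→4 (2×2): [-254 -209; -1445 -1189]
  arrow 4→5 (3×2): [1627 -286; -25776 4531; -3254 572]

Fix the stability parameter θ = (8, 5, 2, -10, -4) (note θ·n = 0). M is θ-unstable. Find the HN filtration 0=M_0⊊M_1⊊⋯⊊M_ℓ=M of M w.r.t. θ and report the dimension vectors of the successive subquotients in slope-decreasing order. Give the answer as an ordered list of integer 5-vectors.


Interval decomposition of M: I[1,1], I[2,2]^2, I[2,5]^2, I[5,5].
HN type (ℓ=4): μ^(1)=8; μ^(2)=5; μ^(3)=-7/4; μ^(4)=-4

((1, 0, 0, 0, 0); (0, 2, 0, 0, 0); (0, 2, 2, 2, 2); (0, 0, 0, 0, 1))


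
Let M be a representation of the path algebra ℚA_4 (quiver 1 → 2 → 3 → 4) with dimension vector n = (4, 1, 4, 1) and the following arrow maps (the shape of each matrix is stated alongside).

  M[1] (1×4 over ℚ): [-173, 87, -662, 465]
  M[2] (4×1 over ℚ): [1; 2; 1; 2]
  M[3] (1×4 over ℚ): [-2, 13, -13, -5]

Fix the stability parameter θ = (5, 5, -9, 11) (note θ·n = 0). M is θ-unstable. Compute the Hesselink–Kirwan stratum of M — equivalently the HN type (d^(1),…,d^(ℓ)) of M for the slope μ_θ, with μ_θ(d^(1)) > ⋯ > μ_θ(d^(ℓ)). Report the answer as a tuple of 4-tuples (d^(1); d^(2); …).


Interval decomposition of M: I[1,1]^3, I[1,4], I[3,3]^3.
HN type (ℓ=4): μ^(1)=11; μ^(2)=5; μ^(3)=1/3; μ^(4)=-9

((0, 0, 0, 1); (3, 0, 0, 0); (1, 1, 1, 0); (0, 0, 3, 0))


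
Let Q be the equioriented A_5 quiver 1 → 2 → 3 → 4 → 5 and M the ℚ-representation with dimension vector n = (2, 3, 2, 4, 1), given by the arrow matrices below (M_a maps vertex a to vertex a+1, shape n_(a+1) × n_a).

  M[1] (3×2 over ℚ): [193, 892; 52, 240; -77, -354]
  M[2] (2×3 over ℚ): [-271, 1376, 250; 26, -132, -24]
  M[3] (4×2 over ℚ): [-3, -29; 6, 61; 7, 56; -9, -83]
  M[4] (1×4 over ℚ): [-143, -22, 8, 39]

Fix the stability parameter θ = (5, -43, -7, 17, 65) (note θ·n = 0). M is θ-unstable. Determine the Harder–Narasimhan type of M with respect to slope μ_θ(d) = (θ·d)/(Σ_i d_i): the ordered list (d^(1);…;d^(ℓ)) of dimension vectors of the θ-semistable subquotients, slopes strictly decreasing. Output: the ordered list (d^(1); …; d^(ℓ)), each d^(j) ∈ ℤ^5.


Barcode: M ≅ I[1,4], I[1,5], I[2,2], I[4,4]^2. HN layers by μ_θ (5 steps, strictly decreasing):
  μ^(1)=65; μ^(2)=17; μ^(3)=-7; μ^(4)=-19; μ^(5)=-43

((0, 0, 0, 0, 1); (0, 0, 0, 4, 0); (0, 0, 2, 0, 0); (2, 2, 0, 0, 0); (0, 1, 0, 0, 0))


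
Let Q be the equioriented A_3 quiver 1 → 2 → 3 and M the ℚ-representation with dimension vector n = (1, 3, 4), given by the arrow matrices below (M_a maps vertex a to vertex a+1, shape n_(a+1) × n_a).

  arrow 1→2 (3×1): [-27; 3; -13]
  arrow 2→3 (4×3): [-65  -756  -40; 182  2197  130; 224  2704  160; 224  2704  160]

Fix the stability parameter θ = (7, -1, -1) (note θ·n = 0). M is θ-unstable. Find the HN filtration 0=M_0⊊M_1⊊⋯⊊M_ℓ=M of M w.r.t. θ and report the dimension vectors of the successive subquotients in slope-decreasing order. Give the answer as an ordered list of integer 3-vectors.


Via rank(M_{q-1}∘⋯∘M_p): M ≅ I[1,3], I[2,2], I[2,3], I[3,3]^2.
μ_θ-semistable layers: μ^(1)=5/3; μ^(2)=-1

((1, 1, 1); (0, 2, 3))


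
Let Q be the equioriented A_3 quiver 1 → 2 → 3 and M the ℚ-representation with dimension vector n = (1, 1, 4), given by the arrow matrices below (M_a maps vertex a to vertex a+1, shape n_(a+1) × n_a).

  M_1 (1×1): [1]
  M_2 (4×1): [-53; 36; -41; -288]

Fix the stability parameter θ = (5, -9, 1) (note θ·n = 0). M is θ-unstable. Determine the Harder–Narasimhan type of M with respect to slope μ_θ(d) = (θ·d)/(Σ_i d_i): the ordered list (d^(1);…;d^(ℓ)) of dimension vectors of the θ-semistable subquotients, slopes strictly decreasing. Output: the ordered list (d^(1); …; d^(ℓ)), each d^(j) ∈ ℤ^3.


Barcode: M ≅ I[1,3], I[3,3]^3. HN layers by μ_θ (2 steps, strictly decreasing):
  μ^(1)=1; μ^(2)=-2

((0, 0, 4); (1, 1, 0))


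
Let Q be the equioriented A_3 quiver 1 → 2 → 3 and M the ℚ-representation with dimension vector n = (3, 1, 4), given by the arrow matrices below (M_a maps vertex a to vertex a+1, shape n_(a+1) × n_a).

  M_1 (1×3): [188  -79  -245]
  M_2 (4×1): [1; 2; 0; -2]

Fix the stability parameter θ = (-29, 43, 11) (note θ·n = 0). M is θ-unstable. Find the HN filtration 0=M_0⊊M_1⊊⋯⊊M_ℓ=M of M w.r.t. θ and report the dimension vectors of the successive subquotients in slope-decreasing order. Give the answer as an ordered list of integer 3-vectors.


Barcode: M ≅ I[1,1]^2, I[1,3], I[3,3]^3. HN layers by μ_θ (3 steps, strictly decreasing):
  μ^(1)=27; μ^(2)=11; μ^(3)=-29

((0, 1, 1); (0, 0, 3); (3, 0, 0))


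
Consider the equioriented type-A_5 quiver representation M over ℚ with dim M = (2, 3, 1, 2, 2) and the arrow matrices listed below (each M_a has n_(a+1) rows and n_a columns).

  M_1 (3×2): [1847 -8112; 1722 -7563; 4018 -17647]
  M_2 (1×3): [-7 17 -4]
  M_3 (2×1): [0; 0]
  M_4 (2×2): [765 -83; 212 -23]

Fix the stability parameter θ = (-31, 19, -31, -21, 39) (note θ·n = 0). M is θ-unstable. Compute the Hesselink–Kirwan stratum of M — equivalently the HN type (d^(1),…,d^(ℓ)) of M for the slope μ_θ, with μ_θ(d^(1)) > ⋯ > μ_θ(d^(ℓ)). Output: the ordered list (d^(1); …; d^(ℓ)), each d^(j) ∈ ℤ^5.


Barcode: M ≅ I[1,2], I[1,3], I[2,2], I[4,5]^2. HN layers by μ_θ (5 steps, strictly decreasing):
  μ^(1)=39; μ^(2)=19; μ^(3)=-6; μ^(4)=-21; μ^(5)=-31

((0, 0, 0, 0, 2); (0, 2, 0, 0, 0); (0, 1, 1, 0, 0); (0, 0, 0, 2, 0); (2, 0, 0, 0, 0))


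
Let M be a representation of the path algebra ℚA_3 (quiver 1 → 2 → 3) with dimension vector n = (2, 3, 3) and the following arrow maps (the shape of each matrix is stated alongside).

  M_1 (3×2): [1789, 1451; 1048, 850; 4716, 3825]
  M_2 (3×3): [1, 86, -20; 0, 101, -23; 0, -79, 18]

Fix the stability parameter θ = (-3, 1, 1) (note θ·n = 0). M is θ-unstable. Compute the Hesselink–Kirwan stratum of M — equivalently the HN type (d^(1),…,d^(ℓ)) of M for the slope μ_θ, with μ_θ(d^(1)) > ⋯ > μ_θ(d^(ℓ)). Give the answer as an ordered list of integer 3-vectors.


Via rank(M_{q-1}∘⋯∘M_p): M ≅ I[1,3]^2, I[2,3].
μ_θ-semistable layers: μ^(1)=1; μ^(2)=-3

((0, 3, 3); (2, 0, 0))


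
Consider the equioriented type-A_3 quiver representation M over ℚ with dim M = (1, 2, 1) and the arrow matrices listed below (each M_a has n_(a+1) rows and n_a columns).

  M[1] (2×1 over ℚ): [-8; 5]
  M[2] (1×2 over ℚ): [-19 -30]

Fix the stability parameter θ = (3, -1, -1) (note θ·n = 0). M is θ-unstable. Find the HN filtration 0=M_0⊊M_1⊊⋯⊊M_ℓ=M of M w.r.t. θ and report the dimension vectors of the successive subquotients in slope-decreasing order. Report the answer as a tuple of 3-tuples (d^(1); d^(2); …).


Via rank(M_{q-1}∘⋯∘M_p): M ≅ I[1,3], I[2,2].
μ_θ-semistable layers: μ^(1)=1/3; μ^(2)=-1

((1, 1, 1); (0, 1, 0))


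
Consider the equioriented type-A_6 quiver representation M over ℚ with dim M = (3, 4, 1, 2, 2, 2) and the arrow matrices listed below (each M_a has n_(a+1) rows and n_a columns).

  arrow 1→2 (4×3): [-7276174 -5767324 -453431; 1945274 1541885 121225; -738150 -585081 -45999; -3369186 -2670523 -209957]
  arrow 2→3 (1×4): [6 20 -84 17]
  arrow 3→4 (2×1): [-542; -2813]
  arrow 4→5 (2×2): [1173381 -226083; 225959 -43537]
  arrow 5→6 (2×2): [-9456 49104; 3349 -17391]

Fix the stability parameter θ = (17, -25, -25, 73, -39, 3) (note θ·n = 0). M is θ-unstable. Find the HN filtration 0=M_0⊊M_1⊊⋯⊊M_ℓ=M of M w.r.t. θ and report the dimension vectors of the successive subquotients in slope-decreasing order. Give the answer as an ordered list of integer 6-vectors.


Interval decomposition of M: I[1,1], I[1,2], I[1,5], I[2,2]^2, I[4,4], I[5,6], I[6,6].
HN type (ℓ=7): μ^(1)=73; μ^(2)=17; μ^(3)=3; μ^(4)=-4; μ^(5)=-11; μ^(6)=-25; μ^(7)=-39

((0, 0, 0, 1, 0, 0); (1, 0, 0, 1, 1, 0); (0, 0, 0, 0, 0, 2); (1, 1, 0, 0, 0, 0); (1, 1, 1, 0, 0, 0); (0, 2, 0, 0, 0, 0); (0, 0, 0, 0, 1, 0))


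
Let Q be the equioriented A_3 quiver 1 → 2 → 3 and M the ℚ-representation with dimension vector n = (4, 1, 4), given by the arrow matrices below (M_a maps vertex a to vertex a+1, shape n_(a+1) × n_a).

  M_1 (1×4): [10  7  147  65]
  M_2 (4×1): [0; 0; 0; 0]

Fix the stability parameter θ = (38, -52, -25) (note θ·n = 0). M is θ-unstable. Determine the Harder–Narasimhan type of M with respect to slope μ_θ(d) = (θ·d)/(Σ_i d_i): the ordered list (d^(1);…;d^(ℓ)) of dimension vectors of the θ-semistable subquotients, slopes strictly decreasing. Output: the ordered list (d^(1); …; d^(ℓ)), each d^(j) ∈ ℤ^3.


Barcode: M ≅ I[1,1]^3, I[1,2], I[3,3]^4. HN layers by μ_θ (3 steps, strictly decreasing):
  μ^(1)=38; μ^(2)=-7; μ^(3)=-25

((3, 0, 0); (1, 1, 0); (0, 0, 4))


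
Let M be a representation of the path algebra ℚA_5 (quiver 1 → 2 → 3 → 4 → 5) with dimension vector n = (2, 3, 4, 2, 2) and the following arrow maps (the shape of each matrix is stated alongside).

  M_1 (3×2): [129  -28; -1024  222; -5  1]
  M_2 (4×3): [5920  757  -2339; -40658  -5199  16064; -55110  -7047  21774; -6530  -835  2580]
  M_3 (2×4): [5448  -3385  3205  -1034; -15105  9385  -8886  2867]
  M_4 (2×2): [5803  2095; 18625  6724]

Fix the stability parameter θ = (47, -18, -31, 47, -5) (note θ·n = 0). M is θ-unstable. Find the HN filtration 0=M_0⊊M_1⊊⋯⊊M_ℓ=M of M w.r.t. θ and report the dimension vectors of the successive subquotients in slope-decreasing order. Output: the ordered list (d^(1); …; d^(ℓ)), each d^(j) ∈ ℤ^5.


Interval decomposition of M: I[1,2], I[1,5], I[2,3], I[3,3], I[3,5].
HN type (ℓ=5): μ^(1)=21; μ^(2)=29/2; μ^(3)=-2/3; μ^(4)=-49/2; μ^(5)=-31

((0, 0, 0, 2, 2); (1, 1, 0, 0, 0); (1, 1, 1, 0, 0); (0, 1, 1, 0, 0); (0, 0, 2, 0, 0))


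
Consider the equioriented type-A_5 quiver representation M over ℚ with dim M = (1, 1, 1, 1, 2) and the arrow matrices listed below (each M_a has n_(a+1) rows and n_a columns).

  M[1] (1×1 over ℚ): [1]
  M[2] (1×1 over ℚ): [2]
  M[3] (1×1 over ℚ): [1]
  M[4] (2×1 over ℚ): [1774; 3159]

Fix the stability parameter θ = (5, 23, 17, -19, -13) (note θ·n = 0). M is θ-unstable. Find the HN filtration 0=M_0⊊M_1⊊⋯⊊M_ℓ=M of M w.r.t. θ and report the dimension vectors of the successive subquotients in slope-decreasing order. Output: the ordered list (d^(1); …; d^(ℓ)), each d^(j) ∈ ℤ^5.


Via rank(M_{q-1}∘⋯∘M_p): M ≅ I[1,5], I[5,5].
μ_θ-semistable layers: μ^(1)=13/5; μ^(2)=-13

((1, 1, 1, 1, 1); (0, 0, 0, 0, 1))


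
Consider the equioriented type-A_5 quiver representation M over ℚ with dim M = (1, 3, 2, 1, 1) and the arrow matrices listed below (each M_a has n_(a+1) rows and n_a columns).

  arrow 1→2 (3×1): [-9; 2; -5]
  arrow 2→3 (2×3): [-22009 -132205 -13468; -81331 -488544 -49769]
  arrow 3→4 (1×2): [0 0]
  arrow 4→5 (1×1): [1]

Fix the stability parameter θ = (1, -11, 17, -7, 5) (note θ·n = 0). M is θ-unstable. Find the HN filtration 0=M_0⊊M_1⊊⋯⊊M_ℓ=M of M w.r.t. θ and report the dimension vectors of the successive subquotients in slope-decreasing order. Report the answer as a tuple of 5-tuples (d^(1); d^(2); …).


Interval decomposition of M: I[1,3], I[2,2], I[2,3], I[4,5].
HN type (ℓ=5): μ^(1)=17; μ^(2)=5; μ^(3)=-5; μ^(4)=-7; μ^(5)=-11

((0, 0, 2, 0, 0); (0, 0, 0, 0, 1); (1, 1, 0, 0, 0); (0, 0, 0, 1, 0); (0, 2, 0, 0, 0))


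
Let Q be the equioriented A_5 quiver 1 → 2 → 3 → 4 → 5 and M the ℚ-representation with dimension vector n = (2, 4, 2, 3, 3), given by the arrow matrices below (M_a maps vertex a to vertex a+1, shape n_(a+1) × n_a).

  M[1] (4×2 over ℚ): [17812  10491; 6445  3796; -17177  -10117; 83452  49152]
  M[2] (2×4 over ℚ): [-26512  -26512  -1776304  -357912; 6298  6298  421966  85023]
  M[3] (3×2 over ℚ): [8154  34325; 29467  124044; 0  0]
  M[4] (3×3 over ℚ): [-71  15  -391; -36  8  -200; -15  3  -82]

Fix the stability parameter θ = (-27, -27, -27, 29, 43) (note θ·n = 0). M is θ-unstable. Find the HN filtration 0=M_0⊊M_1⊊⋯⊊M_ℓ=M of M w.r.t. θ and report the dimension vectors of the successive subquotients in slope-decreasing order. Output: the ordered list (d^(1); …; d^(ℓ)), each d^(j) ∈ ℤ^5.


Interval decomposition of M: I[1,2]^2, I[2,2], I[2,5], I[3,5], I[4,5].
HN type (ℓ=3): μ^(1)=43; μ^(2)=29; μ^(3)=-27

((0, 0, 0, 0, 3); (0, 0, 0, 3, 0); (2, 4, 2, 0, 0))


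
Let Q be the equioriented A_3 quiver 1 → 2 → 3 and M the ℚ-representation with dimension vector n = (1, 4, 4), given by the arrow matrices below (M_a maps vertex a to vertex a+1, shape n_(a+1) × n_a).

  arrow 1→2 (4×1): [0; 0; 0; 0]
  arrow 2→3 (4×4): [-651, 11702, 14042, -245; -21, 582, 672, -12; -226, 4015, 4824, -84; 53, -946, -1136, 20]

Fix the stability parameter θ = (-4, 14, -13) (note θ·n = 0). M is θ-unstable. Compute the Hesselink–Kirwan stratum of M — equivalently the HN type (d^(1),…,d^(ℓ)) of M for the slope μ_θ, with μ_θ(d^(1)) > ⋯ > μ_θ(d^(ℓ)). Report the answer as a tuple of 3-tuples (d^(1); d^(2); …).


Barcode: M ≅ I[1,1], I[2,2], I[2,3]^3, I[3,3]. HN layers by μ_θ (4 steps, strictly decreasing):
  μ^(1)=14; μ^(2)=1/2; μ^(3)=-4; μ^(4)=-13

((0, 1, 0); (0, 3, 3); (1, 0, 0); (0, 0, 1))


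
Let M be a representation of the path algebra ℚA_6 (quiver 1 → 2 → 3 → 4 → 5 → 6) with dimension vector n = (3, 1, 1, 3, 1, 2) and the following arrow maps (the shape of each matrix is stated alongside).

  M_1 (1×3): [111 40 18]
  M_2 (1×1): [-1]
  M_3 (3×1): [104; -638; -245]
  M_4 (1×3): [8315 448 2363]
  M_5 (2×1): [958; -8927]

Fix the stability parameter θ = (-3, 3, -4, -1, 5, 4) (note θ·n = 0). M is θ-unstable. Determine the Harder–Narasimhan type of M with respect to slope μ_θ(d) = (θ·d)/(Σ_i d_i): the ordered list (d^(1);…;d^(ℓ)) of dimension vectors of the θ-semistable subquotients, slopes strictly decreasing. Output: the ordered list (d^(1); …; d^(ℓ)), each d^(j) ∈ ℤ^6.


Via rank(M_{q-1}∘⋯∘M_p): M ≅ I[1,1]^2, I[1,6], I[4,4]^2, I[6,6].
μ_θ-semistable layers: μ^(1)=9/2; μ^(2)=4; μ^(3)=-2/3; μ^(4)=-1; μ^(5)=-3

((0, 0, 0, 0, 1, 1); (0, 0, 0, 0, 0, 1); (0, 1, 1, 1, 0, 0); (0, 0, 0, 2, 0, 0); (3, 0, 0, 0, 0, 0))


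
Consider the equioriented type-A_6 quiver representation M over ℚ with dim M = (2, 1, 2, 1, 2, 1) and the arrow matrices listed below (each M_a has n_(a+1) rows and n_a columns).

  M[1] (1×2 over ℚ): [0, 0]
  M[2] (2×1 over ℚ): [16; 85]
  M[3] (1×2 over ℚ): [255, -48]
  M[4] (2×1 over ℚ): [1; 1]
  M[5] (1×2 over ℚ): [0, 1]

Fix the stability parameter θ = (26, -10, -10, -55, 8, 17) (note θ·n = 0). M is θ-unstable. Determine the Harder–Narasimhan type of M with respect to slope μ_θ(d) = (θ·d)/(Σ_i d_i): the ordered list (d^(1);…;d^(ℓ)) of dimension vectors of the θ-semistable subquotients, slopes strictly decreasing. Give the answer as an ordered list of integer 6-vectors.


Barcode: M ≅ I[1,1]^2, I[2,3], I[3,6], I[5,5]. HN layers by μ_θ (5 steps, strictly decreasing):
  μ^(1)=26; μ^(2)=17; μ^(3)=8; μ^(4)=-10; μ^(5)=-65/2

((2, 0, 0, 0, 0, 0); (0, 0, 0, 0, 0, 1); (0, 0, 0, 0, 2, 0); (0, 1, 1, 0, 0, 0); (0, 0, 1, 1, 0, 0))


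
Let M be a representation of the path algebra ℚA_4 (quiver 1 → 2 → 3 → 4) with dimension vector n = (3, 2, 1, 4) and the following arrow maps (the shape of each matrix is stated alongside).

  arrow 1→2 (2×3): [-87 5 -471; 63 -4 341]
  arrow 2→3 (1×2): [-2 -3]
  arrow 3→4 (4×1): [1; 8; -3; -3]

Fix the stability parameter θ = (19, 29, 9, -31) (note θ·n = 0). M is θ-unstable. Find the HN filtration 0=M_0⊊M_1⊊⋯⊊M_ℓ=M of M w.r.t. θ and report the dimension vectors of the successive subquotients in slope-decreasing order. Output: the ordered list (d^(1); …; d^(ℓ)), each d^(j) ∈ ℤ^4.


Via rank(M_{q-1}∘⋯∘M_p): M ≅ I[1,1], I[1,2], I[1,4], I[4,4]^3.
μ_θ-semistable layers: μ^(1)=29; μ^(2)=19; μ^(3)=13/2; μ^(4)=-31

((0, 1, 0, 0); (2, 0, 0, 0); (1, 1, 1, 1); (0, 0, 0, 3))


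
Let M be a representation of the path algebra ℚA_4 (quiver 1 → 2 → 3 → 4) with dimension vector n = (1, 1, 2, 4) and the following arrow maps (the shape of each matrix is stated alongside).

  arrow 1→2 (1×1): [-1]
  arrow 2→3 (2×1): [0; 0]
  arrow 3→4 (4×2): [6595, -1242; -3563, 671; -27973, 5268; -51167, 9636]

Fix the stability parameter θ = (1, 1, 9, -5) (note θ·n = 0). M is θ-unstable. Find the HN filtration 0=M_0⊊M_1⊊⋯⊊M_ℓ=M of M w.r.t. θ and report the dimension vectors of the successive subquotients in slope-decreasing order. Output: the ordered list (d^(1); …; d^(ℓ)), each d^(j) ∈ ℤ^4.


Barcode: M ≅ I[1,2], I[3,4]^2, I[4,4]^2. HN layers by μ_θ (3 steps, strictly decreasing):
  μ^(1)=2; μ^(2)=1; μ^(3)=-5

((0, 0, 2, 2); (1, 1, 0, 0); (0, 0, 0, 2))


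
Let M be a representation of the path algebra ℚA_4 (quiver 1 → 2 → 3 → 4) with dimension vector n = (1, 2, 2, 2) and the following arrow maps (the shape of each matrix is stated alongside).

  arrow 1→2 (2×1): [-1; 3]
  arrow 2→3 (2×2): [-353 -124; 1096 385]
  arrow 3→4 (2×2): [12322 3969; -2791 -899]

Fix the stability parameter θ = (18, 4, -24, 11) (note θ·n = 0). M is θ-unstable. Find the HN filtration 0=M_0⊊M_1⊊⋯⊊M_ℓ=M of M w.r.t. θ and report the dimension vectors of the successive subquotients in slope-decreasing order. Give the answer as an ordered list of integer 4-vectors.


Barcode: M ≅ I[1,4], I[2,4]. HN layers by μ_θ (3 steps, strictly decreasing):
  μ^(1)=11; μ^(2)=-2/3; μ^(3)=-10

((0, 0, 0, 2); (1, 1, 1, 0); (0, 1, 1, 0))


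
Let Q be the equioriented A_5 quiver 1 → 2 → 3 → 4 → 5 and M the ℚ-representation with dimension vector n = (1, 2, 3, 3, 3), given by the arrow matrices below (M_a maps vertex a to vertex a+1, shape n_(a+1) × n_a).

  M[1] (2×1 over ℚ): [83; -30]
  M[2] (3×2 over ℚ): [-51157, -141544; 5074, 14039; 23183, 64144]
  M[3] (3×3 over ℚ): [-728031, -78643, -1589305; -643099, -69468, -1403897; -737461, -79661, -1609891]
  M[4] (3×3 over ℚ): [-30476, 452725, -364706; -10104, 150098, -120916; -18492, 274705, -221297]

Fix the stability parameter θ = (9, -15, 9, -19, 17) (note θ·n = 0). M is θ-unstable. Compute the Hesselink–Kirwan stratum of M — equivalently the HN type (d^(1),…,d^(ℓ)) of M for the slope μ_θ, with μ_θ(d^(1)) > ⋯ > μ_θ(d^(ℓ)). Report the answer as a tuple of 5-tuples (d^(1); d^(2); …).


Barcode: M ≅ I[1,3], I[2,5], I[3,5], I[4,4], I[5,5]. HN layers by μ_θ (6 steps, strictly decreasing):
  μ^(1)=17; μ^(2)=9; μ^(3)=-3; μ^(4)=-5; μ^(5)=-15; μ^(6)=-19

((0, 0, 0, 0, 3); (0, 0, 1, 0, 0); (1, 1, 0, 0, 0); (0, 0, 2, 2, 0); (0, 1, 0, 0, 0); (0, 0, 0, 1, 0))
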